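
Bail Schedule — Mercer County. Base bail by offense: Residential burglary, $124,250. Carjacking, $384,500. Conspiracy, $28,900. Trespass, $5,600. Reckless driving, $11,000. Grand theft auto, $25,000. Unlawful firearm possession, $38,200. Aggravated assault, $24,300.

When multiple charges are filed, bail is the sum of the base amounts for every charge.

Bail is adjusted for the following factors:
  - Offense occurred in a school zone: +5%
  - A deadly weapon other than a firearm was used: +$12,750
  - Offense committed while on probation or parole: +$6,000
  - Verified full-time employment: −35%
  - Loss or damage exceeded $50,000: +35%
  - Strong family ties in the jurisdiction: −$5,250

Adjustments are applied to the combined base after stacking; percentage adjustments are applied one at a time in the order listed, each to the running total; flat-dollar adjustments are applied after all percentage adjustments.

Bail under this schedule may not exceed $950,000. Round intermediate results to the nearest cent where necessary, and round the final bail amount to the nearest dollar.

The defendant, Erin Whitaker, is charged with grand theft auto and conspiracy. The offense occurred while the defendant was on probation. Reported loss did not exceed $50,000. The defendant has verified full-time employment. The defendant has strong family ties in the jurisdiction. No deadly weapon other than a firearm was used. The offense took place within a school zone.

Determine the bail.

$37,537

Base amounts from the schedule: grand theft auto $25,000; conspiracy $28,900.
Stacking rule: sum of all bases. $25,000 + $28,900 = $53,900.
Offense occurred in a school zone (+5%): $53,900 × 1.05 = $56,595.
Verified full-time employment (−35%): $56,595 × 0.65 = $36,786.75.
Offense committed while on probation or parole (+$6,000 flat): $36,786.75 + $6,000 = $42,786.75.
Strong family ties in the jurisdiction (−$5,250 flat): $42,786.75 − $5,250 = $37,536.75.
$37,536.75 is within the $950,000 maximum.
Rounded to the nearest dollar: $37,537.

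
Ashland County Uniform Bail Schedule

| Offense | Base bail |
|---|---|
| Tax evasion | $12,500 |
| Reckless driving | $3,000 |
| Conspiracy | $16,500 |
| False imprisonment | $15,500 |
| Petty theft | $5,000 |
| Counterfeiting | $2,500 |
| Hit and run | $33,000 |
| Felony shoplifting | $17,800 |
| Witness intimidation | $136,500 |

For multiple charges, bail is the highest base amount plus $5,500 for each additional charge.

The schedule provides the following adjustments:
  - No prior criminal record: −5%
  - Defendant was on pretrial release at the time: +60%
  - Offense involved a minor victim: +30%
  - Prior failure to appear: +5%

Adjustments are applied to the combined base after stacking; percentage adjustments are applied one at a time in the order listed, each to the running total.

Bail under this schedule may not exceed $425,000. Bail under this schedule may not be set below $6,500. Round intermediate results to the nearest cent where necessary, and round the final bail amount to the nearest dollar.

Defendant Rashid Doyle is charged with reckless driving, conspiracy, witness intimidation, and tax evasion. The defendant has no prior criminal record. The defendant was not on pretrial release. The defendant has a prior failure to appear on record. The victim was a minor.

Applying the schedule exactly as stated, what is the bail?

Base amounts from the schedule: reckless driving $3,000; conspiracy $16,500; witness intimidation $136,500; tax evasion $12,500.
Stacking rule: highest base plus $5,500 per additional charge. Highest is witness intimidation at $136,500; 3 additional charges → +$16,500. Combined base = $153,000.
No prior criminal record (−5%): $153,000 × 0.95 = $145,350.
Offense involved a minor victim (+30%): $145,350 × 1.3 = $188,955.
Prior failure to appear (+5%): $188,955 × 1.05 = $198,402.75.
$198,402.75 is within the $425,000 maximum.
$198,402.75 is at or above the $6,500 minimum.
Rounded to the nearest dollar: $198,403.

$198,403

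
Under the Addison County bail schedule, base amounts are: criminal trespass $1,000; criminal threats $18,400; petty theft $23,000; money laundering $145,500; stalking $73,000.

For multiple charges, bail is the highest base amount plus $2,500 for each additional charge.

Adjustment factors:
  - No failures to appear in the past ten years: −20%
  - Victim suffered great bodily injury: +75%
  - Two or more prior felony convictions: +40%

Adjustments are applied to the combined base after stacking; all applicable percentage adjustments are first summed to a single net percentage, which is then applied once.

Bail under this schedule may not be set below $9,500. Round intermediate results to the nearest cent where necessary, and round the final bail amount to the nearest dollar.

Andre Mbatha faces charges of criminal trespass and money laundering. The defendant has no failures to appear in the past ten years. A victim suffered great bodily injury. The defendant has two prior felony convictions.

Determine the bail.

$288,600

Base amounts from the schedule: criminal trespass $1,000; money laundering $145,500.
Stacking rule: highest base plus $2,500 per additional charge. Highest is money laundering at $145,500; 1 additional charge → +$2,500. Combined base = $148,000.
Net percentage adjustment: −20% +75% +40% = +95%. $148,000 × 1.95 = $288,600.
$288,600 is at or above the $9,500 minimum.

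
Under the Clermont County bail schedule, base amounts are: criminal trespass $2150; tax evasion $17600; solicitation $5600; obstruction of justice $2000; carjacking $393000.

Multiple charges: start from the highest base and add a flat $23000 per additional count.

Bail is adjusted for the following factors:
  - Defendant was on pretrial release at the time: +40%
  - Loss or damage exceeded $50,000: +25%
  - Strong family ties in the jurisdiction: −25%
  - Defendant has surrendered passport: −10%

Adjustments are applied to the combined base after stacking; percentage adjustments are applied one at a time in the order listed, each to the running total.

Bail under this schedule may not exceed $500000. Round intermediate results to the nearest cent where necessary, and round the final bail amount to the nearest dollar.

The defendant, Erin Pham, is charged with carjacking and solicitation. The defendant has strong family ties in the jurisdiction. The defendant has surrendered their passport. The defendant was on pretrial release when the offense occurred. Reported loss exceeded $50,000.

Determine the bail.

Base amounts from the schedule: carjacking $393000; solicitation $5600.
Stacking rule: highest base plus $23000 per additional charge. Highest is carjacking at $393000; 1 additional charge → +$23000. Combined base = $416000.
Defendant was on pretrial release at the time (+40%): $416000 × 1.4 = $582400.
Loss or damage exceeded $50,000 (+25%): $582400 × 1.25 = $728000.
Strong family ties in the jurisdiction (−25%): $728000 × 0.75 = $546000.
Defendant has surrendered passport (−10%): $546000 × 0.9 = $491400.
$491400 is within the $500000 maximum.

$491400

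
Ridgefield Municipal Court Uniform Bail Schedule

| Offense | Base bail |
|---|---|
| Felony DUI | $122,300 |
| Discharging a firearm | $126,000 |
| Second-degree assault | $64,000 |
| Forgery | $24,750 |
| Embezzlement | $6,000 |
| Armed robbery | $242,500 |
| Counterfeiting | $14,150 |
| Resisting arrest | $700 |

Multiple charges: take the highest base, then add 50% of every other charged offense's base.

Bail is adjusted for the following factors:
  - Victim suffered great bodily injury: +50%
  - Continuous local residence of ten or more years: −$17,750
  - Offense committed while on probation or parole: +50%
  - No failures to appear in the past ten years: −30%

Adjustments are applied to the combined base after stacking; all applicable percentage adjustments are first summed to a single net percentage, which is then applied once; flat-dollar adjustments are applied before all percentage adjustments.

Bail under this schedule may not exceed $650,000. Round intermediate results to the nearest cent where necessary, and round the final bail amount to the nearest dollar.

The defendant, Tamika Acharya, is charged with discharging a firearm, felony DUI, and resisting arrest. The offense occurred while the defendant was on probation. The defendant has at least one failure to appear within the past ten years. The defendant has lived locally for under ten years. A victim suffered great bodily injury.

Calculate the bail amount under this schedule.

$375,000

Base amounts from the schedule: discharging a firearm $126,000; felony DUI $122,300; resisting arrest $700.
Stacking rule: highest base plus 50% of each additional charge. Highest is discharging a firearm at $126,000. Additional: $122,300 × 50% = $61,150; $700 × 50% = $350. Combined base = $126,000 + $61,500 = $187,500.
Net percentage adjustment: +50% +50% = +100%. $187,500 × 2 = $375,000.
$375,000 is within the $650,000 maximum.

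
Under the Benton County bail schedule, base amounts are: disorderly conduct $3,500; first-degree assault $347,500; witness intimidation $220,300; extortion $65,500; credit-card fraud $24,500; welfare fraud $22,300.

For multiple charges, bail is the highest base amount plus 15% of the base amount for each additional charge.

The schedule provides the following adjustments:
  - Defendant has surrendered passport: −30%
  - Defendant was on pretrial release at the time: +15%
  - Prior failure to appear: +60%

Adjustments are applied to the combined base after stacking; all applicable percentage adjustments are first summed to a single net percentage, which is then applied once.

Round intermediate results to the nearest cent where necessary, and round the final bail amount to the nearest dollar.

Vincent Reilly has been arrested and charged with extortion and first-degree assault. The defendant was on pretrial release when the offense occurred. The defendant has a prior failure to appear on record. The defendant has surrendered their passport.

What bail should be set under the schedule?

$518,121

Base amounts from the schedule: extortion $65,500; first-degree assault $347,500.
Stacking rule: highest base plus 15% of each additional charge. Highest is first-degree assault at $347,500. Additional: $65,500 × 15% = $9,825. Combined base = $347,500 + $9,825 = $357,325.
Net percentage adjustment: −30% +15% +60% = +45%. $357,325 × 1.45 = $518,121.25.
Rounded to the nearest dollar: $518,121.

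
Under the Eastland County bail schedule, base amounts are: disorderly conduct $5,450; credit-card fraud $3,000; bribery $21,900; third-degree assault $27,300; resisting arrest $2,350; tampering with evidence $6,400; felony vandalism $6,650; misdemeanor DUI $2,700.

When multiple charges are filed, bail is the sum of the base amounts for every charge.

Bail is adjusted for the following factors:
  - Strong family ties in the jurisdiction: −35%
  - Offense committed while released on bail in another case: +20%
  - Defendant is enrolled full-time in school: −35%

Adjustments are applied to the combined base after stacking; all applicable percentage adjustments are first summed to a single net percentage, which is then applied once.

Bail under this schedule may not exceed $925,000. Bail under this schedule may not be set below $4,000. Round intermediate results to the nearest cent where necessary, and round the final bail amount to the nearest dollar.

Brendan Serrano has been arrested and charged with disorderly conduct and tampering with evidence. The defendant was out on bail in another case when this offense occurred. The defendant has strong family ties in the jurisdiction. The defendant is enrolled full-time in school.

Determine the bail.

Base amounts from the schedule: disorderly conduct $5,450; tampering with evidence $6,400.
Stacking rule: sum of all bases. $5,450 + $6,400 = $11,850.
Net percentage adjustment: −35% +20% −35% = −50%. $11,850 × 0.5 = $5,925.
$5,925 is within the $925,000 maximum.
$5,925 is at or above the $4,000 minimum.

$5,925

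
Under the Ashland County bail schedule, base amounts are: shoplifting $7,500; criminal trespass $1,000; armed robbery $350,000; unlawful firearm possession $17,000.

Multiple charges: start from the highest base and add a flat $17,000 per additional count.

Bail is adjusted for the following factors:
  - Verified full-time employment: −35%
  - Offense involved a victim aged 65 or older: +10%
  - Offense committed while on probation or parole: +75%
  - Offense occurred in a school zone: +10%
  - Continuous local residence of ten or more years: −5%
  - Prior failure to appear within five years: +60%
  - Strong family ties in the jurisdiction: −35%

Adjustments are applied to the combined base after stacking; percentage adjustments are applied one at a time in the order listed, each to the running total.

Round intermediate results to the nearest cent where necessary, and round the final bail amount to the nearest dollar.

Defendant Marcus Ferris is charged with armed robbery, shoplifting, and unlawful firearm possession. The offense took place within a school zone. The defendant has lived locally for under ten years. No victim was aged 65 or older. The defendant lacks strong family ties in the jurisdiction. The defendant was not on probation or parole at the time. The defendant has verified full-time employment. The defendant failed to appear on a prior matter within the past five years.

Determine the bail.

$439,296

Base amounts from the schedule: armed robbery $350,000; shoplifting $7,500; unlawful firearm possession $17,000.
Stacking rule: highest base plus $17,000 per additional charge. Highest is armed robbery at $350,000; 2 additional charges → +$34,000. Combined base = $384,000.
Verified full-time employment (−35%): $384,000 × 0.65 = $249,600.
Offense occurred in a school zone (+10%): $249,600 × 1.1 = $274,560.
Prior failure to appear within five years (+60%): $274,560 × 1.6 = $439,296.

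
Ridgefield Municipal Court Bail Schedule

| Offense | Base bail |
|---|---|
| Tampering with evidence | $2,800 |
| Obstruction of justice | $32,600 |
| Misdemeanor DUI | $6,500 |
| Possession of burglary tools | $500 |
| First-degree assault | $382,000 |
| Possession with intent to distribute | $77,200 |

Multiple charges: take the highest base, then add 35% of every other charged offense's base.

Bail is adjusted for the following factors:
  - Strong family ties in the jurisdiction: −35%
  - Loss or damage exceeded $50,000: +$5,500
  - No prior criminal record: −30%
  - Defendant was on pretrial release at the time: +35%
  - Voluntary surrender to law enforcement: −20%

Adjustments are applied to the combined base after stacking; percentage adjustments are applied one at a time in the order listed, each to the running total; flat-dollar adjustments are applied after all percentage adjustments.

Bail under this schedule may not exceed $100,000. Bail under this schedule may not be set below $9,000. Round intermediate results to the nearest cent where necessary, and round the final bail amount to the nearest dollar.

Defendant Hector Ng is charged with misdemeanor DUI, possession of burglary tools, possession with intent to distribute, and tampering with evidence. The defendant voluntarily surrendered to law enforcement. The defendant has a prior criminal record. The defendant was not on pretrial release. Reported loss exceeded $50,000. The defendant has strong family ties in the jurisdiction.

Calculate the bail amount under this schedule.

Base amounts from the schedule: misdemeanor DUI $6,500; possession of burglary tools $500; possession with intent to distribute $77,200; tampering with evidence $2,800.
Stacking rule: highest base plus 35% of each additional charge. Highest is possession with intent to distribute at $77,200. Additional: $6,500 × 35% = $2,275; $500 × 35% = $175; $2,800 × 35% = $980. Combined base = $77,200 + $3,430 = $80,630.
Strong family ties in the jurisdiction (−35%): $80,630 × 0.65 = $52,409.50.
Voluntary surrender to law enforcement (−20%): $52,409.50 × 0.8 = $41,927.60.
Loss or damage exceeded $50,000 (+$5,500 flat): $41,927.60 + $5,500 = $47,427.60.
$47,427.60 is within the $100,000 maximum.
$47,427.60 is at or above the $9,000 minimum.
Rounded to the nearest dollar: $47,428.

$47,428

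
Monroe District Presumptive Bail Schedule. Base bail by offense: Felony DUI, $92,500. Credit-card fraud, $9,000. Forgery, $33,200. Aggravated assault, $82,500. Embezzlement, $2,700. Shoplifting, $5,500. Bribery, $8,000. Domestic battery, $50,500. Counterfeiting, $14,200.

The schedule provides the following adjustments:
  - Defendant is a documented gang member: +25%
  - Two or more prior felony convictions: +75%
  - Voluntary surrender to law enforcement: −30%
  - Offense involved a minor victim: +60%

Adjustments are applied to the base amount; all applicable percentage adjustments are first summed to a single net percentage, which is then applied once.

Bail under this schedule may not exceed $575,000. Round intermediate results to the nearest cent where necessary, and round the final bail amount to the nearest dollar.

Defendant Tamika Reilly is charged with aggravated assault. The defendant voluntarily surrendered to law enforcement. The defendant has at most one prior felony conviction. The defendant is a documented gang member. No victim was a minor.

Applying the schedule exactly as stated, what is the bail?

$78,375

Base amounts from the schedule: aggravated assault $82,500.
Single charge. Combined base = $82,500.
Net percentage adjustment: +25% −30% = −5%. $82,500 × 0.95 = $78,375.
$78,375 is within the $575,000 maximum.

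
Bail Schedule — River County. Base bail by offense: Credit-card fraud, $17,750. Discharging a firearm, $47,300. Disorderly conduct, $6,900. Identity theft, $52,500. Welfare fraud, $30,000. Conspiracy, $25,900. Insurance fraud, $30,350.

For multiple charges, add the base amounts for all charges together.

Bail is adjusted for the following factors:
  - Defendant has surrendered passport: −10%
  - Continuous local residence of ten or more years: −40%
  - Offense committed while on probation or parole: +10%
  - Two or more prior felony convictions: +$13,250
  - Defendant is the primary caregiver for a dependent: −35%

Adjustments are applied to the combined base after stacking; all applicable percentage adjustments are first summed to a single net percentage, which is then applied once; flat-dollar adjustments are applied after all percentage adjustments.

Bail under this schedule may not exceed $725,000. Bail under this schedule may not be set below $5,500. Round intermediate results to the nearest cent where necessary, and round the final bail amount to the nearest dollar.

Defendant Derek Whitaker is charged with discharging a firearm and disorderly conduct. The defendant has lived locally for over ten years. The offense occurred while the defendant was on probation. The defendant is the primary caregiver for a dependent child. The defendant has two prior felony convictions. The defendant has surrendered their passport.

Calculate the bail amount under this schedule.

$26,800

Base amounts from the schedule: discharging a firearm $47,300; disorderly conduct $6,900.
Stacking rule: sum of all bases. $47,300 + $6,900 = $54,200.
Net percentage adjustment: −10% −40% +10% −35% = −75%. $54,200 × 0.25 = $13,550.
Two or more prior felony convictions (+$13,250 flat): $13,550 + $13,250 = $26,800.
$26,800 is within the $725,000 maximum.
$26,800 is at or above the $5,500 minimum.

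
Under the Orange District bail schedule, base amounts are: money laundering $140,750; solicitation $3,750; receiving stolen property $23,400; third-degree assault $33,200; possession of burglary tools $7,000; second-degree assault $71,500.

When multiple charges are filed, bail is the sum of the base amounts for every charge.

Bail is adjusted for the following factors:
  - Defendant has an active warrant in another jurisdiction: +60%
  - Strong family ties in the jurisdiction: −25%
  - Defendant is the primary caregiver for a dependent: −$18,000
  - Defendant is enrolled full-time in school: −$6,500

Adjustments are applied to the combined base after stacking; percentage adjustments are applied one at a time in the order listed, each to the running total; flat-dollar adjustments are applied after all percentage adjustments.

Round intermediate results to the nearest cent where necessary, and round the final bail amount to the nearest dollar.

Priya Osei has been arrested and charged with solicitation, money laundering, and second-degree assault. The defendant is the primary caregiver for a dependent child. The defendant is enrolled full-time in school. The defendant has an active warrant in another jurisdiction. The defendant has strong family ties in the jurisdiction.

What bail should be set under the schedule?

$234,700

Base amounts from the schedule: solicitation $3,750; money laundering $140,750; second-degree assault $71,500.
Stacking rule: sum of all bases. $3,750 + $140,750 + $71,500 = $216,000.
Defendant has an active warrant in another jurisdiction (+60%): $216,000 × 1.6 = $345,600.
Strong family ties in the jurisdiction (−25%): $345,600 × 0.75 = $259,200.
Defendant is the primary caregiver for a dependent (−$18,000 flat): $259,200 − $18,000 = $241,200.
Defendant is enrolled full-time in school (−$6,500 flat): $241,200 − $6,500 = $234,700.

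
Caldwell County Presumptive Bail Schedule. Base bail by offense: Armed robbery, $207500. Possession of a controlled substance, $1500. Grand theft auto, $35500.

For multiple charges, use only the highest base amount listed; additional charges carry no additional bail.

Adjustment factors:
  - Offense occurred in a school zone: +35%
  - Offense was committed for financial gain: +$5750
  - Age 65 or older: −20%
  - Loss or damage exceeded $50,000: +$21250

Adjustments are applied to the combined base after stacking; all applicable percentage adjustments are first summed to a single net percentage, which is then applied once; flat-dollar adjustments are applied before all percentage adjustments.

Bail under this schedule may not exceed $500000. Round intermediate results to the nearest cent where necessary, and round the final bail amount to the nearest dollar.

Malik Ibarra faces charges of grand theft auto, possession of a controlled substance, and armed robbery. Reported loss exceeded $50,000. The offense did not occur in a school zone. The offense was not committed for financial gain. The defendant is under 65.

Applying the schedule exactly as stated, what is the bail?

Base amounts from the schedule: grand theft auto $35500; possession of a controlled substance $1500; armed robbery $207500.
Stacking rule: use the highest base only. Highest is armed robbery at $207500. Combined base = $207500.
Loss or damage exceeded $50,000 (+$21250 flat): $207500 + $21250 = $228750.
$228750 is within the $500000 maximum.

$228750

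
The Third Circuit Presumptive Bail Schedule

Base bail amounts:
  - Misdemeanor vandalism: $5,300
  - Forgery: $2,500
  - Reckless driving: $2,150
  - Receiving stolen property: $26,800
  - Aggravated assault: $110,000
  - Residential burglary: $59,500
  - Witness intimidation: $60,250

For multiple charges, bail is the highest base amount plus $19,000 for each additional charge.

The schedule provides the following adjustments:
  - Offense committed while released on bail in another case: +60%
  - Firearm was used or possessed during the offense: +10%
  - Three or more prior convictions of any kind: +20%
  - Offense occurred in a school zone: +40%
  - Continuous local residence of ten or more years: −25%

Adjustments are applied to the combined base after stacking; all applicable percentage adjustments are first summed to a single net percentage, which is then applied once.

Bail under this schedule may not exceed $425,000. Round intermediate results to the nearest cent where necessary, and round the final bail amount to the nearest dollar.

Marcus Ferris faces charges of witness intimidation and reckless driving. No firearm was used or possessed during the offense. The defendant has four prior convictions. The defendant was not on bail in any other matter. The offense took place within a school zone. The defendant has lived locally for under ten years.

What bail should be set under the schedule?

Base amounts from the schedule: witness intimidation $60,250; reckless driving $2,150.
Stacking rule: highest base plus $19,000 per additional charge. Highest is witness intimidation at $60,250; 1 additional charge → +$19,000. Combined base = $79,250.
Net percentage adjustment: +20% +40% = +60%. $79,250 × 1.6 = $126,800.
$126,800 is within the $425,000 maximum.

$126,800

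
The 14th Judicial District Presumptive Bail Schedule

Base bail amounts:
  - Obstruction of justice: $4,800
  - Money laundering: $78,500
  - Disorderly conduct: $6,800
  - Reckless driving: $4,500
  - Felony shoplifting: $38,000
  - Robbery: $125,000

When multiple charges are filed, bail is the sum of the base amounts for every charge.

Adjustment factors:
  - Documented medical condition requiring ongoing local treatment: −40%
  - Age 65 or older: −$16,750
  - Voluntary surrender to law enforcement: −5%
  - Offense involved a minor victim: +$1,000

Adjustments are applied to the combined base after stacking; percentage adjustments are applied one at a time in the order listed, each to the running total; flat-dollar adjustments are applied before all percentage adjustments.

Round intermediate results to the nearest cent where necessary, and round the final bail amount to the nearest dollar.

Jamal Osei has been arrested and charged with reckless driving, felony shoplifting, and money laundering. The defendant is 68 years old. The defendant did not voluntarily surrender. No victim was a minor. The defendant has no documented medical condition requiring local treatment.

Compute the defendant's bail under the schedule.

Base amounts from the schedule: reckless driving $4,500; felony shoplifting $38,000; money laundering $78,500.
Stacking rule: sum of all bases. $4,500 + $38,000 + $78,500 = $121,000.
Age 65 or older (−$16,750 flat): $121,000 − $16,750 = $104,250.

$104,250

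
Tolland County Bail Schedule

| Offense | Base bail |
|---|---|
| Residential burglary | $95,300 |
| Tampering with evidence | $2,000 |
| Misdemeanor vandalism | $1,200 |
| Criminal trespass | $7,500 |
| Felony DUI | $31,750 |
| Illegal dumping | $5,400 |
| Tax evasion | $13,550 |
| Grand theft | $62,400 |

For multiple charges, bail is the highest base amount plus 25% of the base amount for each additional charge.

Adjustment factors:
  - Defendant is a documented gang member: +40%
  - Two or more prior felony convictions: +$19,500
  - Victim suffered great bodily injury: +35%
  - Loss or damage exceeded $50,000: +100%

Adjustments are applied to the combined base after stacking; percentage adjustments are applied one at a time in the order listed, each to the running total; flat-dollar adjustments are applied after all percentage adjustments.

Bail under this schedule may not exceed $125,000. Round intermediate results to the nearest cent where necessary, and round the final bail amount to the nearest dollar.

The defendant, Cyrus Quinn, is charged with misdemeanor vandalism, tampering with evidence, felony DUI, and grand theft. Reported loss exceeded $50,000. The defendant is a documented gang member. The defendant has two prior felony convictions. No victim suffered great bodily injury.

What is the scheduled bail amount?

$125,000

Base amounts from the schedule: misdemeanor vandalism $1,200; tampering with evidence $2,000; felony DUI $31,750; grand theft $62,400.
Stacking rule: highest base plus 25% of each additional charge. Highest is grand theft at $62,400. Additional: $1,200 × 25% = $300; $2,000 × 25% = $500; $31,750 × 25% = $7,937.50. Combined base = $62,400 + $8,737.50 = $71,137.50.
Defendant is a documented gang member (+40%): $71,137.50 × 1.4 = $99,592.50.
Loss or damage exceeded $50,000 (+100%): $99,592.50 × 2 = $199,185.
Two or more prior felony convictions (+$19,500 flat): $199,185 + $19,500 = $218,685.
Result $218,685 exceeds the maximum of $125,000; bail is capped at $125,000.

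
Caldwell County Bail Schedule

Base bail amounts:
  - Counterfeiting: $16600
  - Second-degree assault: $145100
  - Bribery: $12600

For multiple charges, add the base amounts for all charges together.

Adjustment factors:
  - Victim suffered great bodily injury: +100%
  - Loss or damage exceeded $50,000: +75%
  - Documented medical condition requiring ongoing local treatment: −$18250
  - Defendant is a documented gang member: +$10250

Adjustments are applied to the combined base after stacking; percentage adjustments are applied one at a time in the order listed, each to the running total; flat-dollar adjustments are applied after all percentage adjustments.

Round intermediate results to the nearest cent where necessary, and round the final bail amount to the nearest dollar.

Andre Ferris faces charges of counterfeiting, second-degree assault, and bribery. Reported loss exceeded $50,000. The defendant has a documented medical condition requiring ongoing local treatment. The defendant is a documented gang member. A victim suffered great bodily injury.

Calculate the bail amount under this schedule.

Base amounts from the schedule: counterfeiting $16600; second-degree assault $145100; bribery $12600.
Stacking rule: sum of all bases. $16600 + $145100 + $12600 = $174300.
Victim suffered great bodily injury (+100%): $174300 × 2 = $348600.
Loss or damage exceeded $50,000 (+75%): $348600 × 1.75 = $610050.
Documented medical condition requiring ongoing local treatment (−$18250 flat): $610050 − $18250 = $591800.
Defendant is a documented gang member (+$10250 flat): $591800 + $10250 = $602050.

$602050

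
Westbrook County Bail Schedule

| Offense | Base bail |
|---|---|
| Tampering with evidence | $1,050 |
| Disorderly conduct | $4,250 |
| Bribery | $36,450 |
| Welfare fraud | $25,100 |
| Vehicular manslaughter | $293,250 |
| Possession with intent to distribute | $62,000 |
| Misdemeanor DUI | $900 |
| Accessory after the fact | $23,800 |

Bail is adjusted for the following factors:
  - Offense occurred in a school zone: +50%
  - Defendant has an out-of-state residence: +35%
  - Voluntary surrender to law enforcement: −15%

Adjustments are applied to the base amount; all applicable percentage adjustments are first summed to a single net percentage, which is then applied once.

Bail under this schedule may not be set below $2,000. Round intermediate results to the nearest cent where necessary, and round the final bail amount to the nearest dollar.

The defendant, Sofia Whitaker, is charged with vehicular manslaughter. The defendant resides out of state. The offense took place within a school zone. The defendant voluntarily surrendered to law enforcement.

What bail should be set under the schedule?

$498,525

Base amounts from the schedule: vehicular manslaughter $293,250.
Single charge. Combined base = $293,250.
Net percentage adjustment: +50% +35% −15% = +70%. $293,250 × 1.7 = $498,525.
$498,525 is at or above the $2,000 minimum.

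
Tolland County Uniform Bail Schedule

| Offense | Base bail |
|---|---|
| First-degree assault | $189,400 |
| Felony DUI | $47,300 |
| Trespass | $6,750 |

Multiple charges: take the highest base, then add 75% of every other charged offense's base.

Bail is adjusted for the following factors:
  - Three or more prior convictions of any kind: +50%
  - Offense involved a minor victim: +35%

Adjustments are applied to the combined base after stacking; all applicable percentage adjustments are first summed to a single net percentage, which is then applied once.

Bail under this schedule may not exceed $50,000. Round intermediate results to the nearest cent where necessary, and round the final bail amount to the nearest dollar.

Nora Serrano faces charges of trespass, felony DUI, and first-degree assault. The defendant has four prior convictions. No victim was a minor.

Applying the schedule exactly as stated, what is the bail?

$50,000

Base amounts from the schedule: trespass $6,750; felony DUI $47,300; first-degree assault $189,400.
Stacking rule: highest base plus 75% of each additional charge. Highest is first-degree assault at $189,400. Additional: $6,750 × 75% = $5,062.50; $47,300 × 75% = $35,475. Combined base = $189,400 + $40,537.50 = $229,937.50.
Three or more prior convictions of any kind (+50%): $229,937.50 × 1.5 = $344,906.25.
Result $344,906.25 exceeds the maximum of $50,000; bail is capped at $50,000.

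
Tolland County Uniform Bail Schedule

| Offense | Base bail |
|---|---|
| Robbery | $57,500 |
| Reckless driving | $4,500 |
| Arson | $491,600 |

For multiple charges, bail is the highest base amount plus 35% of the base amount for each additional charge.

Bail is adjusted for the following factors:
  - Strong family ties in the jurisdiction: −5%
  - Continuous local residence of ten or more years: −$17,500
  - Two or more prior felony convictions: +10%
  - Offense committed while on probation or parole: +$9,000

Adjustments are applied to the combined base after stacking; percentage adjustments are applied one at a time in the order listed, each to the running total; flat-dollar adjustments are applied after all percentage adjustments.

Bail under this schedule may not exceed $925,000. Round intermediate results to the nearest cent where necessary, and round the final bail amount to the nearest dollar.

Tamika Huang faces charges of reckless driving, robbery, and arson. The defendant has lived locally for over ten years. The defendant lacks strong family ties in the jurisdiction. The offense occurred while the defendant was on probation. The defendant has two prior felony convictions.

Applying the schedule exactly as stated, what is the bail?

$556,130

Base amounts from the schedule: reckless driving $4,500; robbery $57,500; arson $491,600.
Stacking rule: highest base plus 35% of each additional charge. Highest is arson at $491,600. Additional: $4,500 × 35% = $1,575; $57,500 × 35% = $20,125. Combined base = $491,600 + $21,700 = $513,300.
Two or more prior felony convictions (+10%): $513,300 × 1.1 = $564,630.
Continuous local residence of ten or more years (−$17,500 flat): $564,630 − $17,500 = $547,130.
Offense committed while on probation or parole (+$9,000 flat): $547,130 + $9,000 = $556,130.
$556,130 is within the $925,000 maximum.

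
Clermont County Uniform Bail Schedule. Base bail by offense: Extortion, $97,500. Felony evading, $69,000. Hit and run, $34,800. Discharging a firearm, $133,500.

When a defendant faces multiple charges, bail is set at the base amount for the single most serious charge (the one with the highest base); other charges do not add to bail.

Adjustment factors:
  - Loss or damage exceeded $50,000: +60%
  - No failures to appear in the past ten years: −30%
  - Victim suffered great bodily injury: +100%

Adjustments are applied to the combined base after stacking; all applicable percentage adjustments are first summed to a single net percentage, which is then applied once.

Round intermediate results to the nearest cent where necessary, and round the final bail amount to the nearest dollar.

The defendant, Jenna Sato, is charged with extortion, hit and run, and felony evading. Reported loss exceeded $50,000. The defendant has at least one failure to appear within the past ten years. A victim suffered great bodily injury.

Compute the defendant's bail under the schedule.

Base amounts from the schedule: extortion $97,500; hit and run $34,800; felony evading $69,000.
Stacking rule: use the highest base only. Highest is extortion at $97,500. Combined base = $97,500.
Net percentage adjustment: +60% +100% = +160%. $97,500 × 2.6 = $253,500.

$253,500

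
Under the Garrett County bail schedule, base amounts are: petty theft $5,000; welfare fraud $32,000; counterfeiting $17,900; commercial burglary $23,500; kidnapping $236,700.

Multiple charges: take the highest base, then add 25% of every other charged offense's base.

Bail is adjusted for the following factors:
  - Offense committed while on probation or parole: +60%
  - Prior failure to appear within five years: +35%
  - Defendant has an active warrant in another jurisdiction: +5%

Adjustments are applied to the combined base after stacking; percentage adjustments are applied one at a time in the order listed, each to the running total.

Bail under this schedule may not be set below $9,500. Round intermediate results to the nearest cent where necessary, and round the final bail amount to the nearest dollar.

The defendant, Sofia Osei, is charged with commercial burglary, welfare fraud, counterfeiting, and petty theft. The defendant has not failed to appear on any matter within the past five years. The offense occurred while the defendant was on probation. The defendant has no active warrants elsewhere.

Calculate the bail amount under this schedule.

$69,760

Base amounts from the schedule: commercial burglary $23,500; welfare fraud $32,000; counterfeiting $17,900; petty theft $5,000.
Stacking rule: highest base plus 25% of each additional charge. Highest is welfare fraud at $32,000. Additional: $23,500 × 25% = $5,875; $17,900 × 25% = $4,475; $5,000 × 25% = $1,250. Combined base = $32,000 + $11,600 = $43,600.
Offense committed while on probation or parole (+60%): $43,600 × 1.6 = $69,760.
$69,760 is at or above the $9,500 minimum.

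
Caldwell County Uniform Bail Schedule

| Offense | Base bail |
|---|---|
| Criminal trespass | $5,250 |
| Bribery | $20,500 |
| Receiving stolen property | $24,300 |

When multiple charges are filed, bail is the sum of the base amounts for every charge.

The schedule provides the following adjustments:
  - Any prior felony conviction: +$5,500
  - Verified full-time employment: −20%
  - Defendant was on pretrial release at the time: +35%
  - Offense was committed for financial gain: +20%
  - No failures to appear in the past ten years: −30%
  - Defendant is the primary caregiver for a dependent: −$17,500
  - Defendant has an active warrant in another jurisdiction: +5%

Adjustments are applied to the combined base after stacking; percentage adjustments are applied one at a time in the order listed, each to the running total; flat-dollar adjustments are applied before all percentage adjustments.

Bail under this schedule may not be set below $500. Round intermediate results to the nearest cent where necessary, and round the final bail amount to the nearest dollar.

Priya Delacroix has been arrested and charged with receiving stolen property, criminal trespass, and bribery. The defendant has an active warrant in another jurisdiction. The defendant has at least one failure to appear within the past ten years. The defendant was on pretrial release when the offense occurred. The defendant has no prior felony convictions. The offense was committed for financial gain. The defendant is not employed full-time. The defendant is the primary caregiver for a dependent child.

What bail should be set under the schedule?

Base amounts from the schedule: receiving stolen property $24,300; criminal trespass $5,250; bribery $20,500.
Stacking rule: sum of all bases. $24,300 + $5,250 + $20,500 = $50,050.
Defendant is the primary caregiver for a dependent (−$17,500 flat): $50,050 − $17,500 = $32,550.
Defendant was on pretrial release at the time (+35%): $32,550 × 1.35 = $43,942.50.
Offense was committed for financial gain (+20%): $43,942.50 × 1.2 = $52,731.
Defendant has an active warrant in another jurisdiction (+5%): $52,731 × 1.05 = $55,367.55.
$55,367.55 is at or above the $500 minimum.
Rounded to the nearest dollar: $55,368.

$55,368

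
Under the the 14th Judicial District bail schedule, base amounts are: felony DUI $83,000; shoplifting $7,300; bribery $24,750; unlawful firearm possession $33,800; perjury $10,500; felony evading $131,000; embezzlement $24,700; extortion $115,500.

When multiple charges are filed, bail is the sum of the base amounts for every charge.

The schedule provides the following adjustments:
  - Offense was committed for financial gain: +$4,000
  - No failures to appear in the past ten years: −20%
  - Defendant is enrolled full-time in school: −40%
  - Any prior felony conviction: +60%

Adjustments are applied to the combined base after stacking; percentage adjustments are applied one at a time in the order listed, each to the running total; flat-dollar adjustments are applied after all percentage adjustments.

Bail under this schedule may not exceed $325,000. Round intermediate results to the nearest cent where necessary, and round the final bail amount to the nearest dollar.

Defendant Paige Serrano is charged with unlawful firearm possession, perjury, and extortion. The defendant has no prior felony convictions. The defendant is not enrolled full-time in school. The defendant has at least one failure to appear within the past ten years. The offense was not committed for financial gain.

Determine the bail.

Base amounts from the schedule: unlawful firearm possession $33,800; perjury $10,500; extortion $115,500.
Stacking rule: sum of all bases. $33,800 + $10,500 + $115,500 = $159,800.
No adjustment factors apply to this defendant.
$159,800 is within the $325,000 maximum.

$159,800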